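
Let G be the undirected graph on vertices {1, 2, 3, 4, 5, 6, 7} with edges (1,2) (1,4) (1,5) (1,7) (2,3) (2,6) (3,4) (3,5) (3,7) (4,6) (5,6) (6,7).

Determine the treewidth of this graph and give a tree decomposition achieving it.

The largest bag has 4 vertices, giving width 3; this decomposition certifies tw(G) ≤ 3. For the lower bound: the 4 vertex sets {3,7}, {1,2}, {6}, {4} are disjoint, each induces a connected subgraph, and every pair is joined by at least one edge of G. Contracting each set to a single vertex therefore yields K_{4} as a minor, and since treewidth is minor-monotone, tw(G) ≥ tw(K_{4}) = 3. Therefore the treewidth is 3.

Treewidth 3.
One such decomposition:
Bags: B1 = {1, 3, 6, 7}  B2 = {1, 2, 3, 6}  B3 = {1, 3, 4, 6}  B4 = {1, 3, 5, 6}
Tree: B1–B2, B2–B3, B3–B4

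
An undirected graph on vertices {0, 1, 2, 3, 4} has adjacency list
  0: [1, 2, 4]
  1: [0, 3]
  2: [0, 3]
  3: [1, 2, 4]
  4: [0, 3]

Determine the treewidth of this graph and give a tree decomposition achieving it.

The largest bag has 3 vertices, giving width 2; this decomposition certifies tw(G) ≤ 2. For the lower bound, G contains the cycle 0–1–3–4–0, so G is not a forest; only forests have treewidth ≤ 1, hence tw(G) ≥ 2. Hence tw(G) = 2 exactly.

Treewidth 2.
One such decomposition:
Bags: B1 = {0, 1, 3}  B2 = {0, 3, 4}  B3 = {0, 2, 3}
Tree: B1–B2, B2–B3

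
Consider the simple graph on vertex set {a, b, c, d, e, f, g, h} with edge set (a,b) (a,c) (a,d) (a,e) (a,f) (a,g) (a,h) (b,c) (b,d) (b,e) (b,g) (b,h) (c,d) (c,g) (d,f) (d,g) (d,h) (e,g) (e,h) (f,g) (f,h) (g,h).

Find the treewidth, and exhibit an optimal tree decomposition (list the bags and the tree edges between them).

Treewidth 4.
One such decomposition:
Bags: B1 = {a, b, d, g, h}  B2 = {a, d, f, g, h}  B3 = {a, b, c, d, g}  B4 = {a, b, e, g, h}
Tree: B1–B2, B1–B3, B1–B4

Every bag has size at most 5, so the width is 5 − 1 = 4 and tw(G) ≤ 4. On the other hand G contains the 5-clique {a, d, f, g, h}. A clique must lie in a single bag of any decomposition, so no decomposition can have width below 4. Hence tw(G) = 4 exactly.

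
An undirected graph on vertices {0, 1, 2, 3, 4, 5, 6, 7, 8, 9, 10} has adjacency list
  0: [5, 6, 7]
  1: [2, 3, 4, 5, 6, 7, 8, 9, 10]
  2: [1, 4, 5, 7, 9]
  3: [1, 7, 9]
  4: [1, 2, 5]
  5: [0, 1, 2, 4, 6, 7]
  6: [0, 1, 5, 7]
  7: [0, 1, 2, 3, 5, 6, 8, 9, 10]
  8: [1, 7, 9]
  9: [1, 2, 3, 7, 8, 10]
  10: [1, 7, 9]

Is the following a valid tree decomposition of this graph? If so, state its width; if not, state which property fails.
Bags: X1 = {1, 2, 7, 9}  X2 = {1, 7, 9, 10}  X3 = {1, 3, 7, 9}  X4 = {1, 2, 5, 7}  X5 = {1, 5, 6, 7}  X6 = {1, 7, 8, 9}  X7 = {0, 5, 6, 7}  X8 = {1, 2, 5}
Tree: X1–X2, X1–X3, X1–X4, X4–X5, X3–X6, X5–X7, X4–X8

A tree decomposition must satisfy three properties: every vertex lies in some bag; for every edge, both endpoints lie together in some bag; and for every vertex, the bags containing it form a connected subtree. Here vertex 4 appears in no bag, so the decomposition is invalid.

No — vertex 4 appears in no bag.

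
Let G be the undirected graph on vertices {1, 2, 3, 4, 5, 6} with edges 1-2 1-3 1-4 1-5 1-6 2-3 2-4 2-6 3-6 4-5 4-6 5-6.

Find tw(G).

3

A width-3 tree decomposition is:
Bags: B1 = {1, 2, 4, 6}  B2 = {1, 2, 3, 6}  B3 = {1, 4, 5, 6}
Tree: B1–B2, B1–B3
The largest bag has 4 vertices, giving width 3; this decomposition certifies tw(G) ≤ 3. Conversely, {1, 2, 3, 6} is a clique of size 4, and the vertices of any clique must share a bag in every tree decomposition; so some bag has ≥ 4 vertices and tw(G) ≥ 3. Therefore the treewidth is 3.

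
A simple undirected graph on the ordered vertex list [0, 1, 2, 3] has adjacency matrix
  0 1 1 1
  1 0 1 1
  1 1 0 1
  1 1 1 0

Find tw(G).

3

A width-3 tree decomposition is:
Bags: B1 = {0, 1, 2, 3}
Tree: (single bag)
A single bag containing all 4 vertices is trivially a valid decomposition of width 3. Conversely, {0, 1, 2, 3} is a clique of size 4, and the vertices of any clique must share a bag in every tree decomposition; so some bag has ≥ 4 vertices and tw(G) ≥ 3. The upper and lower bounds meet at 3, so that is the treewidth.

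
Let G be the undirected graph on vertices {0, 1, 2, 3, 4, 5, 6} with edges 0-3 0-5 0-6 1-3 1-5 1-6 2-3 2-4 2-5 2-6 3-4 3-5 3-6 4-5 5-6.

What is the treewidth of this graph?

A width-3 tree decomposition is:
Bags: B1 = {2, 3, 5, 6}  B2 = {0, 3, 5, 6}  B3 = {2, 3, 4, 5}  B4 = {1, 3, 5, 6}
Tree: B1–B2, B1–B3, B1–B4
Every bag has size at most 4, so the width is 4 − 1 = 3 and tw(G) ≤ 3. Conversely, {2, 3, 4, 5} is a clique of size 4, and the vertices of any clique must share a bag in every tree decomposition; so some bag has ≥ 4 vertices and tw(G) ≥ 3. Hence tw(G) = 3 exactly.

3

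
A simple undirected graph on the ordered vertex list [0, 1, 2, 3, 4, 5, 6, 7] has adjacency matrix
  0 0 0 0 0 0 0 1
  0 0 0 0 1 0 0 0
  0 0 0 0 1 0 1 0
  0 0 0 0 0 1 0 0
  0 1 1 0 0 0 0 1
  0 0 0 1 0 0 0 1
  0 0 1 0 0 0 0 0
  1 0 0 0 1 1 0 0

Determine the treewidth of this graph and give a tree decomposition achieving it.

Each bag holds 2 vertices, so the decomposition has width 1, which upper-bounds the treewidth. G has an edge, so its treewidth is at least 1. Hence tw(G) = 1 exactly.

Treewidth 1.
One such decomposition:
Bags: B1 = {4, 7}  B2 = {1, 4}  B3 = {0, 7}  B4 = {2, 4}  B5 = {2, 6}  B6 = {5, 7}  B7 = {3, 5}
Tree: B1–B2, B1–B3, B1–B4, B4–B5, B3–B6, B6–B7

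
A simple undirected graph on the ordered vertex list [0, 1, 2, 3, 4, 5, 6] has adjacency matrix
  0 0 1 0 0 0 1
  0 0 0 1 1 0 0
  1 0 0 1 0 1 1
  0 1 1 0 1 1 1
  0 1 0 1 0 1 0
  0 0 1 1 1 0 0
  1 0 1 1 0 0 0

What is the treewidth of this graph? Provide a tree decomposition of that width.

The largest bag has 3 vertices, giving width 2; this decomposition certifies tw(G) ≤ 2. On the other hand G contains the 3-clique {0, 2, 6}. A clique must lie in a single bag of any decomposition, so no decomposition can have width below 2. Hence tw(G) = 2 exactly.

Treewidth 2.
One such decomposition:
Bags: B1 = {2, 3, 5}  B2 = {3, 4, 5}  B3 = {2, 3, 6}  B4 = {1, 3, 4}  B5 = {0, 2, 6}
Tree: B1–B2, B1–B3, B2–B4, B3–B5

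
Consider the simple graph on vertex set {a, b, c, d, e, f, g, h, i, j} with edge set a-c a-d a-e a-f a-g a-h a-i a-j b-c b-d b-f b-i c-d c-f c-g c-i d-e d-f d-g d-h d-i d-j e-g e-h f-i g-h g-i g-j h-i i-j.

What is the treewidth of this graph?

4

A width-4 tree decomposition is:
Bags: B1 = {b, c, d, f, i}  B2 = {a, c, d, f, i}  B3 = {a, c, d, g, i}  B4 = {a, d, g, h, i}  B5 = {a, d, g, i, j}  B6 = {a, d, e, g, h}
Tree: B1–B2, B2–B3, B3–B4, B3–B5, B4–B6
Each bag holds 5 vertices, so the decomposition has width 4, which upper-bounds the treewidth. For the lower bound, the 5 vertices {a, d, e, g, h} are pairwise adjacent, and any tree decomposition puts a clique entirely inside one bag — forcing width ≥ 4. Hence tw(G) = 4 exactly.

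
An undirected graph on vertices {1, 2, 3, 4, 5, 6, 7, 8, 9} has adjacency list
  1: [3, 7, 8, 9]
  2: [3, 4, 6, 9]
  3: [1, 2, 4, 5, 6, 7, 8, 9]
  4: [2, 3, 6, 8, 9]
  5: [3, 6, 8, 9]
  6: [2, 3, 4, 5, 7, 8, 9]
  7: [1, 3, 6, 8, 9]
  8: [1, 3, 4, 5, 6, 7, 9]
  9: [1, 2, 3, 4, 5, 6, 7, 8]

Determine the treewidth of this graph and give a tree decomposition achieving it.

Treewidth 4.
Bags: B1 = {3, 4, 6, 8, 9}  B2 = {2, 3, 4, 6, 9}  B3 = {3, 6, 7, 8, 9}  B4 = {1, 3, 7, 8, 9}  B5 = {3, 5, 6, 8, 9}
Tree: B1–B2, B1–B3, B3–B4, B3–B5

The largest bag has 5 vertices, giving width 4; this decomposition certifies tw(G) ≤ 4. On the other hand G contains the 5-clique {1, 3, 7, 8, 9}. A clique must lie in a single bag of any decomposition, so no decomposition can have width below 4. Hence tw(G) = 4 exactly.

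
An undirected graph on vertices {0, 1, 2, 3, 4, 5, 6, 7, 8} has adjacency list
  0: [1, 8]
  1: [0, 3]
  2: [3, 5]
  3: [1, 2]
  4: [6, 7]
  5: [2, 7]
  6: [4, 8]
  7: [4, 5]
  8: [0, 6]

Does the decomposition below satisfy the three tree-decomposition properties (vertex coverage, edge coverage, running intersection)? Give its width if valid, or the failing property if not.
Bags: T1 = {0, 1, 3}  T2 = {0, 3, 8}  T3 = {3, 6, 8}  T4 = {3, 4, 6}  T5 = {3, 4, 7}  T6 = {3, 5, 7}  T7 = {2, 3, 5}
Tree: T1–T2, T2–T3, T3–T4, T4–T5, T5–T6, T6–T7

Every vertex of G appears in some bag (union = {0, 1, 2, 3, 4, 5, 6, 7, 8}); every edge is covered by a bag; and for each vertex v the set of bags containing v is connected in the bag tree. The decomposition is therefore valid. The largest bag has 3 vertices, so the width is 2.

Yes; width 2.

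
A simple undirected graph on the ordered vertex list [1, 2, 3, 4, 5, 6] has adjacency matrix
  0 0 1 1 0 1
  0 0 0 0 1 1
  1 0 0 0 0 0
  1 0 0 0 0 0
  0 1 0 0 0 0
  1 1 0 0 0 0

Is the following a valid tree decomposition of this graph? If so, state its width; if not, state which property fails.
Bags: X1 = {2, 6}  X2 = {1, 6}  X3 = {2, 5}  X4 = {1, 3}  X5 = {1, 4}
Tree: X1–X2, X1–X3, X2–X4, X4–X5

Yes; width 1.

Every vertex of G appears in some bag (union = {1, 2, 3, 4, 5, 6}); every edge is covered by a bag; and for each vertex v the set of bags containing v is connected in the bag tree. The decomposition is therefore valid. The largest bag has 2 vertices, so the width is 1.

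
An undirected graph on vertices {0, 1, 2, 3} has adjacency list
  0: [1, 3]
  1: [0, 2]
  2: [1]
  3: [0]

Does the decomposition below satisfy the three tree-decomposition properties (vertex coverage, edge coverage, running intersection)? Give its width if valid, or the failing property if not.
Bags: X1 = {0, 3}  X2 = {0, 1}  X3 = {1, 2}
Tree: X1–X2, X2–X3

Every vertex of G appears in some bag (union = {0, 1, 2, 3}); every edge is covered by a bag; and for each vertex v the set of bags containing v is connected in the bag tree. The decomposition is therefore valid. The largest bag has 2 vertices, so the width is 1.

Yes; width 1.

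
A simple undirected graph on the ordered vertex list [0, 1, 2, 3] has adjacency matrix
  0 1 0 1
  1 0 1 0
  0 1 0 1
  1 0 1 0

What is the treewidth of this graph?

2

A width-2 tree decomposition is:
Bags: B1 = {0, 1, 3}  B2 = {1, 2, 3}
Tree: B1–B2
Every bag has size at most 3, so the width is 3 − 1 = 2 and tw(G) ≤ 2. For the lower bound, G contains the cycle 1–0–3–2–1, so G is not a forest; only forests have treewidth ≤ 1, hence tw(G) ≥ 2. Therefore the treewidth is 2.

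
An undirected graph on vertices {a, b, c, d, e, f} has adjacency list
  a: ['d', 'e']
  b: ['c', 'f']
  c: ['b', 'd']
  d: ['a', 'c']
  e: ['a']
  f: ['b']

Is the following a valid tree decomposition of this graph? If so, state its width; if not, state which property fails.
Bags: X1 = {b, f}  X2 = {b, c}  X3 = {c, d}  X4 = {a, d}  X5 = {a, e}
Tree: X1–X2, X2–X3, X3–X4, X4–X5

Every vertex of G appears in some bag (union = {a, b, c, d, e, f}); every edge is covered by a bag; and for each vertex v the set of bags containing v is connected in the bag tree. The decomposition is therefore valid. The largest bag has 2 vertices, so the width is 1.

Yes; width 1.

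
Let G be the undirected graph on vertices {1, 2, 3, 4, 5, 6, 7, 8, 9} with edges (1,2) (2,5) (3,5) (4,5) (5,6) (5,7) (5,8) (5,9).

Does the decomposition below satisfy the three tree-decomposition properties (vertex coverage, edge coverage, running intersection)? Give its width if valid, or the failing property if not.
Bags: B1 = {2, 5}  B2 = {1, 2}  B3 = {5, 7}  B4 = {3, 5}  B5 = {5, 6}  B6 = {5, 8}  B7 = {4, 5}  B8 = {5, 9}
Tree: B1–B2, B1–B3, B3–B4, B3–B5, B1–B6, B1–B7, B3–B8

Yes; width 1.

Checking the three conditions: (i) the bags cover all of {1, 2, 3, 4, 5, 6, 7, 8, 9}; (ii) for each edge, some bag contains both endpoints; (iii) the bags containing any fixed vertex form a subtree. All hold, so the decomposition is valid with width 2 − 1 = 1.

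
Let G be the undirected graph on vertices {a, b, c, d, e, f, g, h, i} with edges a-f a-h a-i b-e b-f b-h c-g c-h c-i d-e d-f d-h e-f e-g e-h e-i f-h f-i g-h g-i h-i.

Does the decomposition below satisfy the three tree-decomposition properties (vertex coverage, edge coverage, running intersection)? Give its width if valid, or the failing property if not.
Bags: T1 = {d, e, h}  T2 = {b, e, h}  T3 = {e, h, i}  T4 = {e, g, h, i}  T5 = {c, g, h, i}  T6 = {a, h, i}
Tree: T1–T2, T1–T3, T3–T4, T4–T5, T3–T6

A tree decomposition must satisfy three properties: every vertex lies in some bag; for every edge, both endpoints lie together in some bag; and for every vertex, the bags containing it form a connected subtree. Here vertex f appears in no bag, so the decomposition is invalid.

No — vertex f appears in no bag.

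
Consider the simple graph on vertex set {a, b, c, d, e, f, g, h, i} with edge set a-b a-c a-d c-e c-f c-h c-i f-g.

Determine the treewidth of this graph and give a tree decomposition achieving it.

Treewidth 1.
One optimal decomposition is:
Bags: B1 = {a, b}  B2 = {a, c}  B3 = {c, h}  B4 = {c, f}  B5 = {c, e}  B6 = {c, i}  B7 = {a, d}  B8 = {f, g}
Tree: B1–B2, B2–B3, B3–B4, B2–B5, B2–B6, B1–B7, B4–B8

The largest bag has 2 vertices, giving width 1; this decomposition certifies tw(G) ≤ 1. Since G has at least one edge (e.g. b–a), it is not an edgeless graph, so tw(G) ≥ 1. Hence tw(G) = 1 exactly.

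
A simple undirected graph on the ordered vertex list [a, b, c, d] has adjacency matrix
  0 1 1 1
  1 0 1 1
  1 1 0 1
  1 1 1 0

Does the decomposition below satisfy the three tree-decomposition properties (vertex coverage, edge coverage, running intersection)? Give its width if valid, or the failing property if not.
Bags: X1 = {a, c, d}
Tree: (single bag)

A tree decomposition must satisfy three properties: every vertex lies in some bag; for every edge, both endpoints lie together in some bag; and for every vertex, the bags containing it form a connected subtree. Here vertex b appears in no bag, so the decomposition is invalid.

No — vertex b appears in no bag.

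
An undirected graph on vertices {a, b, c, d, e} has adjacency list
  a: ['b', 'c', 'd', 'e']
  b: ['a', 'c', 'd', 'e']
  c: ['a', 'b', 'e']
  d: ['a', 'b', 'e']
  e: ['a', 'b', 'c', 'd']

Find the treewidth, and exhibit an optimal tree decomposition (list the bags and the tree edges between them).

Treewidth 3.
Bags: B1 = {a, b, d, e}  B2 = {a, b, c, e}
Tree: B1–B2

The largest bag has 4 vertices, giving width 3; this decomposition certifies tw(G) ≤ 3. Conversely, {a, b, d, e} is a clique of size 4, and the vertices of any clique must share a bag in every tree decomposition; so some bag has ≥ 4 vertices and tw(G) ≥ 3. Hence tw(G) = 3 exactly.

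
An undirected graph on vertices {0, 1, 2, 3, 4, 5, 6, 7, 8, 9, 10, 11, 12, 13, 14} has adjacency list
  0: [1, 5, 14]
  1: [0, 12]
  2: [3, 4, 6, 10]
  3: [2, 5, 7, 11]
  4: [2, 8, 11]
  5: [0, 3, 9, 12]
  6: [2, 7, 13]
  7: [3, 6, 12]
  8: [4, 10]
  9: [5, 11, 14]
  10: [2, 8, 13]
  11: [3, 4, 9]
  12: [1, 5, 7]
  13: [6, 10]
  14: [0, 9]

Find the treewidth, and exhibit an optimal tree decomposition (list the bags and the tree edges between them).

The largest bag has 4 vertices, giving width 3; this decomposition certifies tw(G) ≤ 3. For the lower bound: the 4 vertex sets {8,10,13}, {6}, {2}, {3,4,7,11} are disjoint, each induces a connected subgraph, and every pair is joined by at least one edge of G. Contracting each set to a single vertex therefore yields K_{4} as a minor, and since treewidth is minor-monotone, tw(G) ≥ tw(K_{4}) = 3. Combining the bounds, tw(G) = 3.

Treewidth 3.
Bags: B1 = {6, 8, 10, 13}  B2 = {2, 6, 8, 10}  B3 = {2, 4, 6, 8}  B4 = {2, 4, 6, 7}  B5 = {2, 3, 4, 7}  B6 = {3, 4, 7, 11}  B7 = {3, 7, 11, 12}  B8 = {3, 5, 11, 12}  B9 = {5, 9, 11, 12}  B10 = {1, 5, 9, 12}  B11 = {0, 1, 5, 9}  B12 = {0, 1, 9, 14}
Tree: B1–B2, B2–B3, B3–B4, B4–B5, B5–B6, B6–B7, B7–B8, B8–B9, B9–B10, B10–B11, B11–B12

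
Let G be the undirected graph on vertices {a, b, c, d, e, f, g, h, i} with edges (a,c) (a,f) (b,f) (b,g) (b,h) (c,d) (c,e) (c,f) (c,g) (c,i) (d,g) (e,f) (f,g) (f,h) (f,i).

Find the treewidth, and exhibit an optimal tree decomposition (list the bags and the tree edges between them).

The largest bag has 3 vertices, giving width 2; this decomposition certifies tw(G) ≤ 2. For the lower bound, the 3 vertices {c, d, g} are pairwise adjacent, and any tree decomposition puts a clique entirely inside one bag — forcing width ≥ 2. Hence tw(G) = 2 exactly.

Treewidth 2.
One optimal decomposition is:
Bags: B1 = {c, f, g}  B2 = {b, f, g}  B3 = {c, d, g}  B4 = {b, f, h}  B5 = {c, f, i}  B6 = {c, e, f}  B7 = {a, c, f}
Tree: B1–B2, B1–B3, B2–B4, B1–B5, B5–B6, B1–B7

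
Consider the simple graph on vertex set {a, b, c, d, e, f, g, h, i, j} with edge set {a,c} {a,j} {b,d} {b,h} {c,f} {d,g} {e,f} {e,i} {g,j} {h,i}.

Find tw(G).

A width-2 tree decomposition is:
Bags: B1 = {b, d, g}  B2 = {b, g, h}  B3 = {g, h, i}  B4 = {e, g, i}  B5 = {e, f, g}  B6 = {c, f, g}  B7 = {a, c, g}  B8 = {a, g, j}
Tree: B1–B2, B2–B3, B3–B4, B4–B5, B5–B6, B6–B7, B7–B8
Each bag holds 3 vertices, so the decomposition has width 2, which upper-bounds the treewidth. For the lower bound, G contains the cycle g–d–b–h–i–e–f–c–a–j–g, so G is not a forest; only forests have treewidth ≤ 1, hence tw(G) ≥ 2. The upper and lower bounds meet at 2, so that is the treewidth.

2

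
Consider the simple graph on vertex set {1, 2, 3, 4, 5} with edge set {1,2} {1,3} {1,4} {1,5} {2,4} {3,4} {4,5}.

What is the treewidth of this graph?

2

A width-2 tree decomposition is:
Bags: B1 = {1, 4, 5}  B2 = {1, 2, 4}  B3 = {1, 3, 4}
Tree: B1–B2, B2–B3
Each bag holds 3 vertices, so the decomposition has width 2, which upper-bounds the treewidth. Conversely, {1, 2, 4} is a clique of size 3, and the vertices of any clique must share a bag in every tree decomposition; so some bag has ≥ 3 vertices and tw(G) ≥ 2. Therefore the treewidth is 2.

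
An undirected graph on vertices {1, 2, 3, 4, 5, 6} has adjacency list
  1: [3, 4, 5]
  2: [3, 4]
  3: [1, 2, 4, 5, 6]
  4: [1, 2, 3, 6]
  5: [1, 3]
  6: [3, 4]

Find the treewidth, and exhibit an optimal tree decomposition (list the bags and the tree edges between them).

Treewidth 2.
Bags: B1 = {2, 3, 4}  B2 = {1, 3, 4}  B3 = {1, 3, 5}  B4 = {3, 4, 6}
Tree: B1–B2, B2–B3, B1–B4

Every bag has size at most 3, so the width is 3 − 1 = 2 and tw(G) ≤ 2. Conversely, {1, 3, 4} is a clique of size 3, and the vertices of any clique must share a bag in every tree decomposition; so some bag has ≥ 3 vertices and tw(G) ≥ 2. Hence tw(G) = 2 exactly.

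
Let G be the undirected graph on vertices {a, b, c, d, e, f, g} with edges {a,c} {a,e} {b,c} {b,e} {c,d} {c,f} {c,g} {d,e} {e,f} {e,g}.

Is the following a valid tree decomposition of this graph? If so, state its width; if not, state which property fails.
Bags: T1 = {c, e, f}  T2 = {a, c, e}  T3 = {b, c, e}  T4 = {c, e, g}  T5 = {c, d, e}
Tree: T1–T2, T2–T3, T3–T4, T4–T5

Yes; width 2.

Every vertex of G appears in some bag (union = {a, b, c, d, e, f, g}); every edge is covered by a bag; and for each vertex v the set of bags containing v is connected in the bag tree. The decomposition is therefore valid. The largest bag has 3 vertices, so the width is 2.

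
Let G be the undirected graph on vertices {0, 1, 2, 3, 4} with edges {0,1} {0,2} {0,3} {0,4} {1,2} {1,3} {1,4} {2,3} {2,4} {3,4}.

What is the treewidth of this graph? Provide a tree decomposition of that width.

A single bag containing all 5 vertices is trivially a valid decomposition of width 4. On the other hand G contains the 5-clique {0, 1, 2, 3, 4}. A clique must lie in a single bag of any decomposition, so no decomposition can have width below 4. Therefore the treewidth is 4.

Treewidth 4.
One such decomposition:
Bags: B1 = {0, 1, 2, 3, 4}
Tree: (single bag)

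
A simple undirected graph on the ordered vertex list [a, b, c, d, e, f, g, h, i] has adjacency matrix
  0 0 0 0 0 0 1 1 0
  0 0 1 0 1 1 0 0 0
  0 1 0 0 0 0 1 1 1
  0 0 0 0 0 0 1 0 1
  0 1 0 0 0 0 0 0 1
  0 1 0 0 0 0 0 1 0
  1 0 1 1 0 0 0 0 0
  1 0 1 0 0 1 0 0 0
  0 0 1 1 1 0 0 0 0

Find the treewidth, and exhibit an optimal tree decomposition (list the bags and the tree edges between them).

Every bag has size at most 4, so the width is 4 − 1 = 3 and tw(G) ≤ 3. For the lower bound: the 4 vertex sets {d,e,i}, {g}, {c}, {a,b,f,h} are disjoint, each induces a connected subgraph, and every pair is joined by at least one edge of G. Contracting each set to a single vertex therefore yields K_{4} as a minor, and since treewidth is minor-monotone, tw(G) ≥ tw(K_{4}) = 3. The upper and lower bounds meet at 3, so that is the treewidth.

Treewidth 3.
Bags: B1 = {d, e, g, i}  B2 = {c, e, g, i}  B3 = {b, c, e, g}  B4 = {a, b, c, g}  B5 = {a, b, c, h}  B6 = {a, b, f, h}
Tree: B1–B2, B2–B3, B3–B4, B4–B5, B5–B6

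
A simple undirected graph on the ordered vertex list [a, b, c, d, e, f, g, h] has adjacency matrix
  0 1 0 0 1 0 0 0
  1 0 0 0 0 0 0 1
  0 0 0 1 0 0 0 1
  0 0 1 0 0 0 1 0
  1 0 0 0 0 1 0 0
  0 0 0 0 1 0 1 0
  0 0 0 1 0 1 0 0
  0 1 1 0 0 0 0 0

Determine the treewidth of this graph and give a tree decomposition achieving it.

Treewidth 2.
One optimal decomposition is:
Bags: B1 = {a, e, f}  B2 = {a, b, f}  B3 = {b, f, h}  B4 = {c, f, h}  B5 = {c, d, f}  B6 = {d, f, g}
Tree: B1–B2, B2–B3, B3–B4, B4–B5, B5–B6

Every bag has size at most 3, so the width is 3 − 1 = 2 and tw(G) ≤ 2. For the lower bound, G contains the cycle f–e–a–b–h–c–d–g–f, so G is not a forest; only forests have treewidth ≤ 1, hence tw(G) ≥ 2. Hence tw(G) = 2 exactly.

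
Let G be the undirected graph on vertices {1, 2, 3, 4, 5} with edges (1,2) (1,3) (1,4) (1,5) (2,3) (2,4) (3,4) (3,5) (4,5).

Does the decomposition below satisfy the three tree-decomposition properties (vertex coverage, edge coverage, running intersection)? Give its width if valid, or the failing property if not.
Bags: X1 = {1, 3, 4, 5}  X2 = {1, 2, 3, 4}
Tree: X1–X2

Yes; width 3.

Vertex coverage: the bags together contain {1, 2, 3, 4, 5}, the full vertex set. Edge coverage: each edge of G has both endpoints in at least one bag. Running intersection: for every vertex, the bags containing it form a connected subtree. All three properties hold, so this is a valid tree decomposition of width max|bag| − 1 = 3, and hence tw(G) ≤ 3.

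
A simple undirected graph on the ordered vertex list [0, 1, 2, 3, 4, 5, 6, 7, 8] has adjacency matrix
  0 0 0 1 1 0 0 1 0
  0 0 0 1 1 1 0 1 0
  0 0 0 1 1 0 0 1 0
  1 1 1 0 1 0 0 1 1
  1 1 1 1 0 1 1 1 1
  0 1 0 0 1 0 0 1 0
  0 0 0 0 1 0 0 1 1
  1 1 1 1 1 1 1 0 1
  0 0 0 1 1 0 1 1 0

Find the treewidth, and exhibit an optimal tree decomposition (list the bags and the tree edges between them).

Treewidth 3.
Bags: B1 = {1, 3, 4, 7}  B2 = {3, 4, 7, 8}  B3 = {4, 6, 7, 8}  B4 = {2, 3, 4, 7}  B5 = {1, 4, 5, 7}  B6 = {0, 3, 4, 7}
Tree: B1–B2, B2–B3, B2–B4, B1–B5, B2–B6

Each bag holds 4 vertices, so the decomposition has width 3, which upper-bounds the treewidth. On the other hand G contains the 4-clique {0, 3, 4, 7}. A clique must lie in a single bag of any decomposition, so no decomposition can have width below 3. The upper and lower bounds meet at 3, so that is the treewidth.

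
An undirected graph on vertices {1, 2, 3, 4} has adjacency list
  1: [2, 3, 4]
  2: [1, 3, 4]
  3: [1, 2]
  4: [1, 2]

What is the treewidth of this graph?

A width-2 tree decomposition is:
Bags: B1 = {1, 2, 4}  B2 = {1, 2, 3}
Tree: B1–B2
Every bag has size at most 3, so the width is 3 − 1 = 2 and tw(G) ≤ 2. On the other hand G contains the 3-clique {1, 2, 3}. A clique must lie in a single bag of any decomposition, so no decomposition can have width below 2. Combining the bounds, tw(G) = 2.

2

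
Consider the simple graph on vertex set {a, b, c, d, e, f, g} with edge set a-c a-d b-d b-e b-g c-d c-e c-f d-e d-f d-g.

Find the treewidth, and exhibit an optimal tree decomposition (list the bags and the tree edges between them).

Treewidth 2.
One optimal decomposition is:
Bags: B1 = {c, d, e}  B2 = {c, d, f}  B3 = {a, c, d}  B4 = {b, d, e}  B5 = {b, d, g}
Tree: B1–B2, B2–B3, B1–B4, B4–B5

The largest bag has 3 vertices, giving width 2; this decomposition certifies tw(G) ≤ 2. On the other hand G contains the 3-clique {b, d, g}. A clique must lie in a single bag of any decomposition, so no decomposition can have width below 2. Therefore the treewidth is 2.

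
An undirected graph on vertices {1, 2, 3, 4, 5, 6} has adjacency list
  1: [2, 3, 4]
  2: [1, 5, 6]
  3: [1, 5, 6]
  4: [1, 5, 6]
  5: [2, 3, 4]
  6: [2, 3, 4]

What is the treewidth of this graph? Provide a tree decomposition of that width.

Treewidth 3.
One optimal decomposition is:
Bags: B1 = {1, 4, 5, 6}  B2 = {1, 3, 5, 6}  B3 = {1, 2, 5, 6}
Tree: B1–B2, B2–B3

The largest bag has 4 vertices, giving width 3; this decomposition certifies tw(G) ≤ 3. For the lower bound: the 4 vertex sets {1,4}, {3,6}, {5}, {2} are disjoint, each induces a connected subgraph, and every pair is joined by at least one edge of G. Contracting each set to a single vertex therefore yields K_{4} as a minor, and since treewidth is minor-monotone, tw(G) ≥ tw(K_{4}) = 3. Hence tw(G) = 3 exactly.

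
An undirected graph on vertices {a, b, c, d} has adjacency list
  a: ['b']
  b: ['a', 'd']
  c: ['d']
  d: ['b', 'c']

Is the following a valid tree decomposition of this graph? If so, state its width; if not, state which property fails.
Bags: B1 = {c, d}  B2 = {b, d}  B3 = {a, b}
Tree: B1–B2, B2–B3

Yes; width 1.

Checking the three conditions: (i) the bags cover all of {a, b, c, d}; (ii) for each edge, some bag contains both endpoints; (iii) the bags containing any fixed vertex form a subtree. All hold, so the decomposition is valid with width 2 − 1 = 1.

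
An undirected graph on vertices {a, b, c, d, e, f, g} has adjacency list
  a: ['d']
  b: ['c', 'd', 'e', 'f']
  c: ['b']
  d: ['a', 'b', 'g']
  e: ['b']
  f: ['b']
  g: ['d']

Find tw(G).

A width-1 tree decomposition is:
Bags: B1 = {a, d}  B2 = {b, d}  B3 = {b, e}  B4 = {d, g}  B5 = {b, f}  B6 = {b, c}
Tree: B1–B2, B2–B3, B1–B4, B3–B5, B3–B6
Every bag has size at most 2, so the width is 2 − 1 = 1 and tw(G) ≤ 1. G has an edge, so its treewidth is at least 1. Hence tw(G) = 1 exactly.

1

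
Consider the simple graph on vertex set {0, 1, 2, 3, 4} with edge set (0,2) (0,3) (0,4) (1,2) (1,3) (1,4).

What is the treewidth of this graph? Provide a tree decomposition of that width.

Treewidth 2.
One such decomposition:
Bags: B1 = {0, 1, 3}  B2 = {0, 1, 2}  B3 = {0, 1, 4}
Tree: B1–B2, B2–B3

The largest bag has 3 vertices, giving width 2; this decomposition certifies tw(G) ≤ 2. The edges 1–3–0–2–1 form a cycle, so G is not a tree and its treewidth is at least 2. Combining the bounds, tw(G) = 2.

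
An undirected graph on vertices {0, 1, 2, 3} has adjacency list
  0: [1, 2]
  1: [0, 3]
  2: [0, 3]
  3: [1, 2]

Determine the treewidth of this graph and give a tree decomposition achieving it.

Each bag holds 3 vertices, so the decomposition has width 2, which upper-bounds the treewidth. Since 3–1–0–2–3 is a cycle in G, G is not acyclic. Forests are exactly the graphs of treewidth ≤ 1, so tw(G) ≥ 2. Combining the bounds, tw(G) = 2.

Treewidth 2.
One optimal decomposition is:
Bags: B1 = {0, 1, 3}  B2 = {0, 2, 3}
Tree: B1–B2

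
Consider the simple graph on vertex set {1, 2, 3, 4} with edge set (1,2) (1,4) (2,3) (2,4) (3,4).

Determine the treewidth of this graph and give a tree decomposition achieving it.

The largest bag has 3 vertices, giving width 2; this decomposition certifies tw(G) ≤ 2. On the other hand G contains the 3-clique {1, 2, 4}. A clique must lie in a single bag of any decomposition, so no decomposition can have width below 2. The upper and lower bounds meet at 2, so that is the treewidth.

Treewidth 2.
One such decomposition:
Bags: B1 = {1, 2, 4}  B2 = {2, 3, 4}
Tree: B1–B2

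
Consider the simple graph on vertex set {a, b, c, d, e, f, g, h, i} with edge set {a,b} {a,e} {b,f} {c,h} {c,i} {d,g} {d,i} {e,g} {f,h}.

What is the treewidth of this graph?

2

A width-2 tree decomposition is:
Bags: B1 = {a, b, e}  B2 = {b, e, g}  B3 = {b, d, g}  B4 = {b, d, i}  B5 = {b, c, i}  B6 = {b, c, h}  B7 = {b, f, h}
Tree: B1–B2, B2–B3, B3–B4, B4–B5, B5–B6, B6–B7
Every bag has size at most 3, so the width is 3 − 1 = 2 and tw(G) ≤ 2. For the lower bound, G contains the cycle b–a–e–g–d–i–c–h–f–b, so G is not a forest; only forests have treewidth ≤ 1, hence tw(G) ≥ 2. Hence tw(G) = 2 exactly.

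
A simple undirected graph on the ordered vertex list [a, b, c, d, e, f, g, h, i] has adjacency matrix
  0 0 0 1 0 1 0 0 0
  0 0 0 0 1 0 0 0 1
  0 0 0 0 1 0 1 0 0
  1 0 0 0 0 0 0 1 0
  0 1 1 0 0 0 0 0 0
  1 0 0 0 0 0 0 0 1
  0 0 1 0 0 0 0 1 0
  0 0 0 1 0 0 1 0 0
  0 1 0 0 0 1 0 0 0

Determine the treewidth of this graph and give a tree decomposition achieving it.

Each bag holds 3 vertices, so the decomposition has width 2, which upper-bounds the treewidth. For the lower bound, G contains the cycle a–f–i–b–e–c–g–h–d–a, so G is not a forest; only forests have treewidth ≤ 1, hence tw(G) ≥ 2. Combining the bounds, tw(G) = 2.

Treewidth 2.
One optimal decomposition is:
Bags: B1 = {a, f, i}  B2 = {a, b, i}  B3 = {a, b, e}  B4 = {a, c, e}  B5 = {a, c, g}  B6 = {a, g, h}  B7 = {a, d, h}
Tree: B1–B2, B2–B3, B3–B4, B4–B5, B5–B6, B6–B7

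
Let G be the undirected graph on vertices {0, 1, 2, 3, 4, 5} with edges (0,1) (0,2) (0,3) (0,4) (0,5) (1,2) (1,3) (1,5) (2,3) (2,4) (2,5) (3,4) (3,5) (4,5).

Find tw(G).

A width-4 tree decomposition is:
Bags: B1 = {0, 1, 2, 3, 5}  B2 = {0, 2, 3, 4, 5}
Tree: B1–B2
Every bag has size at most 5, so the width is 5 − 1 = 4 and tw(G) ≤ 4. For the lower bound, the 5 vertices {0, 1, 2, 3, 5} are pairwise adjacent, and any tree decomposition puts a clique entirely inside one bag — forcing width ≥ 4. Hence tw(G) = 4 exactly.

4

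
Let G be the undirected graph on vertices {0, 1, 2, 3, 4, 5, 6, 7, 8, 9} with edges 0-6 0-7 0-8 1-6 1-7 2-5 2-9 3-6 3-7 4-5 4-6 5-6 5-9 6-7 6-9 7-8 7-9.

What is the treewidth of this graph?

2

A width-2 tree decomposition is:
Bags: B1 = {6, 7, 9}  B2 = {5, 6, 9}  B3 = {2, 5, 9}  B4 = {1, 6, 7}  B5 = {4, 5, 6}  B6 = {0, 6, 7}  B7 = {3, 6, 7}  B8 = {0, 7, 8}
Tree: B1–B2, B2–B3, B1–B4, B2–B5, B1–B6, B6–B7, B6–B8
Every bag has size at most 3, so the width is 3 − 1 = 2 and tw(G) ≤ 2. Conversely, {0, 7, 8} is a clique of size 3, and the vertices of any clique must share a bag in every tree decomposition; so some bag has ≥ 3 vertices and tw(G) ≥ 2. Therefore the treewidth is 2.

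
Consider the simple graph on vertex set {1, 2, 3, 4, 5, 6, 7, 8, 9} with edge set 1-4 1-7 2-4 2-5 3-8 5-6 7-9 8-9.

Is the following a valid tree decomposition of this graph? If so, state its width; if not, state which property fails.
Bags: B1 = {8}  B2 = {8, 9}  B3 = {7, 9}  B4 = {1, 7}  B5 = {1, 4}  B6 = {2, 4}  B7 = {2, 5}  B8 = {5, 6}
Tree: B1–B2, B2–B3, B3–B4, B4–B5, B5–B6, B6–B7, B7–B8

A tree decomposition must satisfy three properties: every vertex lies in some bag; for every edge, both endpoints lie together in some bag; and for every vertex, the bags containing it form a connected subtree. Here vertex 3 appears in no bag, so the decomposition is invalid.

No — vertex 3 appears in no bag.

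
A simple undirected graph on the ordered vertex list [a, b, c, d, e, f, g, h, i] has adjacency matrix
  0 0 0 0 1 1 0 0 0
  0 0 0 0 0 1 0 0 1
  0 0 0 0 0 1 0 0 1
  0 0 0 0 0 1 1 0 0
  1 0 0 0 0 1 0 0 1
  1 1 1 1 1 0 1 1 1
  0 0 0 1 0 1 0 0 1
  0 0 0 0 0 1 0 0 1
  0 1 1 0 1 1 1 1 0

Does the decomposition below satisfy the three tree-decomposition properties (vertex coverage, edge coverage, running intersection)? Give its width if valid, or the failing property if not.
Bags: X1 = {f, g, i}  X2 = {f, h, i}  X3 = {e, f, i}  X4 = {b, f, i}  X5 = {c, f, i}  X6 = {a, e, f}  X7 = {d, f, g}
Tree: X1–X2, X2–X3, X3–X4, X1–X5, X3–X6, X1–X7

Every vertex of G appears in some bag (union = {a, b, c, d, e, f, g, h, i}); every edge is covered by a bag; and for each vertex v the set of bags containing v is connected in the bag tree. The decomposition is therefore valid. The largest bag has 3 vertices, so the width is 2.

Yes; width 2.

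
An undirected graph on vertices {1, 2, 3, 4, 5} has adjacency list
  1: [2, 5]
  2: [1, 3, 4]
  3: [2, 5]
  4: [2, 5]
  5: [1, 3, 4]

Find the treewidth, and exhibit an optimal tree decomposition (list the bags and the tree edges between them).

Treewidth 2.
One such decomposition:
Bags: B1 = {2, 4, 5}  B2 = {1, 2, 5}  B3 = {2, 3, 5}
Tree: B1–B2, B2–B3

Each bag holds 3 vertices, so the decomposition has width 2, which upper-bounds the treewidth. For the lower bound, G contains the cycle 2–4–5–1–2, so G is not a forest; only forests have treewidth ≤ 1, hence tw(G) ≥ 2. The upper and lower bounds meet at 2, so that is the treewidth.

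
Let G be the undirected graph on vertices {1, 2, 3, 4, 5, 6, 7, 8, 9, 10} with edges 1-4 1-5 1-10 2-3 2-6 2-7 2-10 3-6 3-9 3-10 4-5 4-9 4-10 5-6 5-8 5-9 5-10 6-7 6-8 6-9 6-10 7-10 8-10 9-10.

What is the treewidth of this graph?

3

A width-3 tree decomposition is:
Bags: B1 = {5, 6, 9, 10}  B2 = {3, 6, 9, 10}  B3 = {4, 5, 9, 10}  B4 = {2, 3, 6, 10}  B5 = {5, 6, 8, 10}  B6 = {1, 4, 5, 10}  B7 = {2, 6, 7, 10}
Tree: B1–B2, B1–B3, B2–B4, B1–B5, B3–B6, B4–B7
Each bag holds 4 vertices, so the decomposition has width 3, which upper-bounds the treewidth. For the lower bound, the 4 vertices {1, 4, 5, 10} are pairwise adjacent, and any tree decomposition puts a clique entirely inside one bag — forcing width ≥ 3. Therefore the treewidth is 3.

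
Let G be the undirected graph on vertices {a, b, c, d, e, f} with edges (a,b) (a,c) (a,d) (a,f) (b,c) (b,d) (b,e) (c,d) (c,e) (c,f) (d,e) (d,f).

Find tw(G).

3

A width-3 tree decomposition is:
Bags: B1 = {b, c, d, e}  B2 = {a, b, c, d}  B3 = {a, c, d, f}
Tree: B1–B2, B2–B3
Each bag holds 4 vertices, so the decomposition has width 3, which upper-bounds the treewidth. On the other hand G contains the 4-clique {b, c, d, e}. A clique must lie in a single bag of any decomposition, so no decomposition can have width below 3. The upper and lower bounds meet at 3, so that is the treewidth.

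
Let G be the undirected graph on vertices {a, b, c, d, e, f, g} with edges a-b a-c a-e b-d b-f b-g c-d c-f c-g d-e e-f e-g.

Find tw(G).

A width-3 tree decomposition is:
Bags: B1 = {b, c, d, e}  B2 = {a, b, c, e}  B3 = {b, c, e, f}  B4 = {b, c, e, g}
Tree: B1–B2, B2–B3, B3–B4
Each bag holds 4 vertices, so the decomposition has width 3, which upper-bounds the treewidth. For the lower bound: the 4 vertex sets {c,d}, {a,e}, {b}, {f} are disjoint, each induces a connected subgraph, and every pair is joined by at least one edge of G. Contracting each set to a single vertex therefore yields K_{4} as a minor, and since treewidth is minor-monotone, tw(G) ≥ tw(K_{4}) = 3. Therefore the treewidth is 3.

3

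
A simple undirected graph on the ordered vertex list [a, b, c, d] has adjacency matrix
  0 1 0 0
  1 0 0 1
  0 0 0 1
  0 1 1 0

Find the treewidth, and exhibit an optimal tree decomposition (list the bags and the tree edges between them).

The largest bag has 2 vertices, giving width 1; this decomposition certifies tw(G) ≤ 1. Since G has at least one edge (e.g. a–b), it is not an edgeless graph, so tw(G) ≥ 1. Hence tw(G) = 1 exactly.

Treewidth 1.
One such decomposition:
Bags: B1 = {a, b}  B2 = {b, d}  B3 = {c, d}
Tree: B1–B2, B2–B3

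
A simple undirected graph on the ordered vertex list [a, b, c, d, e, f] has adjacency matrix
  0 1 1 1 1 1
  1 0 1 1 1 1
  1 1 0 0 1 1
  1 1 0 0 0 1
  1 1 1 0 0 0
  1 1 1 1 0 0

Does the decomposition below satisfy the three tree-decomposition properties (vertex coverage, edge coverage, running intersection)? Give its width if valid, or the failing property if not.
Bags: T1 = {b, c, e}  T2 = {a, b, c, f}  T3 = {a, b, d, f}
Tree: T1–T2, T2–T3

No — edge (a,e) lies in no bag.

A tree decomposition must satisfy three properties: every vertex lies in some bag; for every edge, both endpoints lie together in some bag; and for every vertex, the bags containing it form a connected subtree. Here edge (a,e) lies in no bag, so the decomposition is invalid.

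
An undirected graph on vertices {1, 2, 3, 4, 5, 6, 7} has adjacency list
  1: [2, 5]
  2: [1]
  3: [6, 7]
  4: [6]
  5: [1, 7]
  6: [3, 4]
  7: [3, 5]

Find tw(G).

A width-1 tree decomposition is:
Bags: B1 = {1, 2}  B2 = {1, 5}  B3 = {5, 7}  B4 = {3, 7}  B5 = {3, 6}  B6 = {4, 6}
Tree: B1–B2, B2–B3, B3–B4, B4–B5, B5–B6
The largest bag has 2 vertices, giving width 1; this decomposition certifies tw(G) ≤ 1. G has an edge, so its treewidth is at least 1. Therefore the treewidth is 1.

1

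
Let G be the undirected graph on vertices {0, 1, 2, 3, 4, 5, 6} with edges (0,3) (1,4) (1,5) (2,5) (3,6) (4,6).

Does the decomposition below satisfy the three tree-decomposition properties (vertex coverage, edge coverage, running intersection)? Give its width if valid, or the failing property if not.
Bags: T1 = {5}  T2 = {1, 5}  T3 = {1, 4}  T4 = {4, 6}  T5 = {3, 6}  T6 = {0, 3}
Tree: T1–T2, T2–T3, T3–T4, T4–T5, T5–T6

A tree decomposition must satisfy three properties: every vertex lies in some bag; for every edge, both endpoints lie together in some bag; and for every vertex, the bags containing it form a connected subtree. Here vertex 2 appears in no bag, so the decomposition is invalid.

No — vertex 2 appears in no bag.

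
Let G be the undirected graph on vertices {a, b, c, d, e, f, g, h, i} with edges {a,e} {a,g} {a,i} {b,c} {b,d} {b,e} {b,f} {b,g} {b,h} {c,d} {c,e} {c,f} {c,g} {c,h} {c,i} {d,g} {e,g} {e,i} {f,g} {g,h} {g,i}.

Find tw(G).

3

A width-3 tree decomposition is:
Bags: B1 = {c, e, g, i}  B2 = {b, c, e, g}  B3 = {a, e, g, i}  B4 = {b, c, d, g}  B5 = {b, c, g, h}  B6 = {b, c, f, g}
Tree: B1–B2, B1–B3, B2–B4, B4–B5, B2–B6
Each bag holds 4 vertices, so the decomposition has width 3, which upper-bounds the treewidth. Conversely, {b, c, d, g} is a clique of size 4, and the vertices of any clique must share a bag in every tree decomposition; so some bag has ≥ 4 vertices and tw(G) ≥ 3. Therefore the treewidth is 3.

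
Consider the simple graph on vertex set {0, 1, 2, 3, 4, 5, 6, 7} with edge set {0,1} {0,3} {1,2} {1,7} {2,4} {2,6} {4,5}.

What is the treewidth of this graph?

1

A width-1 tree decomposition is:
Bags: B1 = {0, 1}  B2 = {1, 2}  B3 = {1, 7}  B4 = {2, 4}  B5 = {0, 3}  B6 = {2, 6}  B7 = {4, 5}
Tree: B1–B2, B1–B3, B2–B4, B1–B5, B4–B6, B4–B7
Each bag holds 2 vertices, so the decomposition has width 1, which upper-bounds the treewidth. Any graph with an edge has treewidth ≥ 1, and G has the edge 1–0. The upper and lower bounds meet at 1, so that is the treewidth.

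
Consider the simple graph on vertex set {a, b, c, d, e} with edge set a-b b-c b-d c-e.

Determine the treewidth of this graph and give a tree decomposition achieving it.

Each bag holds 2 vertices, so the decomposition has width 1, which upper-bounds the treewidth. Since G has at least one edge (e.g. b–c), it is not an edgeless graph, so tw(G) ≥ 1. Hence tw(G) = 1 exactly.

Treewidth 1.
One such decomposition:
Bags: B1 = {b, c}  B2 = {c, e}  B3 = {b, d}  B4 = {a, b}
Tree: B1–B2, B1–B3, B1–B4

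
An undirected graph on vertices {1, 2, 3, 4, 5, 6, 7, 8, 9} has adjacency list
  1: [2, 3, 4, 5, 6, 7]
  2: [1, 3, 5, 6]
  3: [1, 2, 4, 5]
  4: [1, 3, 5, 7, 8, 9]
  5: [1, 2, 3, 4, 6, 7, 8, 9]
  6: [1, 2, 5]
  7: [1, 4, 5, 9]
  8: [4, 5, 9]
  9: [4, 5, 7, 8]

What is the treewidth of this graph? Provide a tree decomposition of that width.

Each bag holds 4 vertices, so the decomposition has width 3, which upper-bounds the treewidth. Conversely, {4, 5, 8, 9} is a clique of size 4, and the vertices of any clique must share a bag in every tree decomposition; so some bag has ≥ 4 vertices and tw(G) ≥ 3. Therefore the treewidth is 3.

Treewidth 3.
One such decomposition:
Bags: B1 = {4, 5, 7, 9}  B2 = {1, 4, 5, 7}  B3 = {1, 3, 4, 5}  B4 = {1, 2, 3, 5}  B5 = {4, 5, 8, 9}  B6 = {1, 2, 5, 6}
Tree: B1–B2, B2–B3, B3–B4, B1–B5, B4–B6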